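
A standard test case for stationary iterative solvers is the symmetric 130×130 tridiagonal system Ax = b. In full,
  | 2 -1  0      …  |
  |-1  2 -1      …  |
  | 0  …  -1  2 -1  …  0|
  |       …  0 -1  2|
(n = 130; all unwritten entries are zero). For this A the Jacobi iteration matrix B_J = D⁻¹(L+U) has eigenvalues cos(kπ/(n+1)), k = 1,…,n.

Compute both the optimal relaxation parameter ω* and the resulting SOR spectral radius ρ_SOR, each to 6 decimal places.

ω* = 1.953164, ρ_SOR = 0.953164

[ρ_J] n=130: ρ(B_J) = cos(π/(n+1)) = cos(π/131) = 0.999712.
√(1−ρ_J²) = |sin(π/131)| = 0.0239793
ω* = 2 / (1 + 0.0239793) = 2 / 1.0239793 ≈ 1.953164.
ρ_SOR = ω* − 1 ≈ 0.953164.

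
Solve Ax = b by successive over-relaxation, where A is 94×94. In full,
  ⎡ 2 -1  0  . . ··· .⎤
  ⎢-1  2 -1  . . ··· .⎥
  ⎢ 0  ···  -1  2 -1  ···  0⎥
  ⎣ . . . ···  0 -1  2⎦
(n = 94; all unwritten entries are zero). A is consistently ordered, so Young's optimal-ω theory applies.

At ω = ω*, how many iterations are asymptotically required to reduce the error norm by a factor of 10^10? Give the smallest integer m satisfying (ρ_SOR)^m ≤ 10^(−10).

m = 349

B_J for the 94×94 system has eigenvalues cos(kπ/95); ρ_J = cos(π/95) = 0.9994533.
√(1−ρ_J²) simplifies to sin(π/95) = 0.0330634.
[ω*] 2 ÷ (1 + 0.0330634) = 2 ÷ 1.0330634 = 1.9359896.
[ρ_SOR] ω* − 1 = 0.9359896.
Need (0.9359896)^m ≤ 10^(−10): m ≥ 10·ln10/|ln 0.9359896| = 23.0259/0.0661509 = 348.081 ⇒ m = 349.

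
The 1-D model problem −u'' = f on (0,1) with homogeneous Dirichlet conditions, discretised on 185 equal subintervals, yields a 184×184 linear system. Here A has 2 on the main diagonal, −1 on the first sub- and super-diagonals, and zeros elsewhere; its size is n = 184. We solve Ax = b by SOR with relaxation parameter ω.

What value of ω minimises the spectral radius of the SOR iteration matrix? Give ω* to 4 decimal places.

ω* = 1.9666

½·tridiag(1,0,1) at n=184: λ_k = cos(kπ/185); max |λ| at k=1 ⇒ ρ_J = cos(π/185) ≈ 0.9999.
√(1−ρ_J²) = |sin(π/185)| = 0.01698
ω* = 2 / (1 + 0.01698) = 2 / 1.01698 ≈ 1.9666.
At ω = 1.9666 every |λ(B_ω)| = ω−1, so ρ_SOR = 0.9666.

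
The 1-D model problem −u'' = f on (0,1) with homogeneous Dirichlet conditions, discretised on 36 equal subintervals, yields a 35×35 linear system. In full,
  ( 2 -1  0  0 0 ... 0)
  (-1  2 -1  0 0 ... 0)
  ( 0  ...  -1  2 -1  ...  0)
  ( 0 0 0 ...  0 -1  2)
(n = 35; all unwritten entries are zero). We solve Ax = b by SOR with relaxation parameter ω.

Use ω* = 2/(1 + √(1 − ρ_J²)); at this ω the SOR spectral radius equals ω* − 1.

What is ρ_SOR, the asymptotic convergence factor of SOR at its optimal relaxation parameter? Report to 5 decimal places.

ρ_SOR = 0.83966

½·tridiag(1,0,1) at n=35: λ_k = cos(kπ/36); max |λ| at k=1 ⇒ ρ_J = cos(π/36) ≈ 0.99619.
root = sin(π/36) = 0.087156  (since 1−cos² = sin²).
ω* = 2/(1+0.087156) = 1.83966
ρ(B_{ω*}) = ω*−1 = 0.83966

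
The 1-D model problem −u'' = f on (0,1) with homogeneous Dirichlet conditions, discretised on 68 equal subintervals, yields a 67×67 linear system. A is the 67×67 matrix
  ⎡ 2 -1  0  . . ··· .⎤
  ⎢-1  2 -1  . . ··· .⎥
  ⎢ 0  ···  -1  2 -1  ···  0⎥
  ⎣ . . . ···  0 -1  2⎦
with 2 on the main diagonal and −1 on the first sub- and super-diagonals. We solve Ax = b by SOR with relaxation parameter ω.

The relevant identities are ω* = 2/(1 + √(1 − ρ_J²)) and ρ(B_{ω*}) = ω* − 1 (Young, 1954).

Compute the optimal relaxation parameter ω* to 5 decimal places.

ω* = 1.91171

spectrum of D⁻¹(L+U) = {cos(kπ/68) : 1≤k≤67}; ρ_J = cos(π/68) = 0.99893.
√(1−ρ_J²) simplifies to sin(π/68) = 0.046183.
ω* = 2 / (1 + 0.046183) = 2 / 1.046183 ≈ 1.91171.
ρ_SOR = ω* − 1 = 1.91171 − 1 = 0.91171.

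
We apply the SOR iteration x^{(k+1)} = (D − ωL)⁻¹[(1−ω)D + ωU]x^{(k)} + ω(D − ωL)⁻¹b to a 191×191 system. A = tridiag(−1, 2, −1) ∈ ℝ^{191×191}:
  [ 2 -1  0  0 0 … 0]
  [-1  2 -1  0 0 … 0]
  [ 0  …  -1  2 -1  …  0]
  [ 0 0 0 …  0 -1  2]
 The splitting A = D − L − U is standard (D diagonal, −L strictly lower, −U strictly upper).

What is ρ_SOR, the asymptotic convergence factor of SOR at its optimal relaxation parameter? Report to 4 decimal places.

ρ_J = max_k |cos(kπ/192)| = cos(π/192) = 0.9999
√(1 − cos²(π/192)) = sin(π/192) ≈ 0.01636.
ω* = 2/(1+0.01636) = 1.9678
ρ_SOR = ω* − 1 ≈ 0.9678.

ρ_SOR = 0.9678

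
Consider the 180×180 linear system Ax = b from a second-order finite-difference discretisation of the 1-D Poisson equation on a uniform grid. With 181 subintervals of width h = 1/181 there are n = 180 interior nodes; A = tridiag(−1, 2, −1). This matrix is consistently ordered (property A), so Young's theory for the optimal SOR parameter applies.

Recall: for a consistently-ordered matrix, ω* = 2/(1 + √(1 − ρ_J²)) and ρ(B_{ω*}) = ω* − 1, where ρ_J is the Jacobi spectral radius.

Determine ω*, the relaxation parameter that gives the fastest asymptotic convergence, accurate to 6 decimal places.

ω* = 1.965880

n=180: λ(B_J) = 1 − λ(A)/2 = cos(kπ/181); k=1 gives ρ_J = 0.999849.
root = sin(π/181) = 0.0173560  (since 1−cos² = sin²).
Young: ω* = 2/(1+√(1−ρ_J²)) = 2/(1+0.0173560) = 2/1.0173560 = 1.965880.
and ρ(B_{ω*}) = 1.965880 − 1 = 0.965880.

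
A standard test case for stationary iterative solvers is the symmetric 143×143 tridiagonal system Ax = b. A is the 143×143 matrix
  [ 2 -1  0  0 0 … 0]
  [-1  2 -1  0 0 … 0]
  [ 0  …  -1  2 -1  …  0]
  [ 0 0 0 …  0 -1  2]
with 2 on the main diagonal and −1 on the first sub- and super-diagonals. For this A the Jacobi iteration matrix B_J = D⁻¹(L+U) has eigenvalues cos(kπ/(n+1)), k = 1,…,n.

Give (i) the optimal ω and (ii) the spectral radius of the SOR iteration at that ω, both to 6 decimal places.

½·tridiag(1,0,1) at n=143: λ_k = cos(kπ/144); max |λ| at k=1 ⇒ ρ_J = cos(π/144) ≈ 0.999762.
√(1−ρ_J²) = |sin(π/144)| = 0.0218149
ω* = 2 / (1 + 0.0218149) = 2 / 1.0218149 ≈ 1.957302.
Hence ρ(B_{ω*}) = 1.957302 − 1 = 0.957302.

ω* = 1.957302, ρ_SOR = 0.957302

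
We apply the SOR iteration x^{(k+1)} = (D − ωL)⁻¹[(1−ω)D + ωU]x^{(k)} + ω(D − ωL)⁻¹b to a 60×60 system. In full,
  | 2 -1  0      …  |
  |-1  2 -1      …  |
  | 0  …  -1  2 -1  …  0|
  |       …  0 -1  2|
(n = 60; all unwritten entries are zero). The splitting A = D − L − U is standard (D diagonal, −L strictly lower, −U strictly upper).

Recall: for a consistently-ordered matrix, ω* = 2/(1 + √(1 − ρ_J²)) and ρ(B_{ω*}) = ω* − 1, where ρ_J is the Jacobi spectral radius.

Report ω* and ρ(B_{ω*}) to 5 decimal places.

ω* = 1.90208, ρ_SOR = 0.90208

[ρ_J] n=60: ρ(B_J) = cos(π/(n+1)) = cos(π/61) = 0.99867.
1 − cos²(π/61) = sin²(π/61) ⇒ √(1−ρ_J²) = sin(π/61) = 0.051479.
ω* = 2 / (1 + 0.051479) = 2 / 1.051479 ≈ 1.90208.
At ω = 1.90208 every |λ(B_ω)| = ω−1, so ρ_SOR = 0.90208.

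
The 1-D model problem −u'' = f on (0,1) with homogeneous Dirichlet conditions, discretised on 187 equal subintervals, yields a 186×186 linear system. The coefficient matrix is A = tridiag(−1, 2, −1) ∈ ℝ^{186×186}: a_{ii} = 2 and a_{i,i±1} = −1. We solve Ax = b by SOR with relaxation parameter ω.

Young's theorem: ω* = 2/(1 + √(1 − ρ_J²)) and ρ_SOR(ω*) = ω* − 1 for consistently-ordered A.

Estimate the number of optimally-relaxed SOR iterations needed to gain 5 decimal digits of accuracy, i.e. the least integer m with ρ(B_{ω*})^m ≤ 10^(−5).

½·tridiag(1,0,1) at n=186: λ_k = cos(kπ/187); max |λ| at k=1 ⇒ ρ_J = cos(π/187) ≈ 0.9998589.
root = sin(π/187) = 0.0167992  (since 1−cos² = sin²).
So ω* = 2/1.0167992 = 1.9669567 (Young).
ρ_SOR = ω* − 1 ≈ 0.9669567.
5·ln10 = 11.5129; −ln(0.9669567) = 0.0336016; m = ⌈11.5129/0.0336016⌉ = ⌈342.630⌉ = 343.

m = 343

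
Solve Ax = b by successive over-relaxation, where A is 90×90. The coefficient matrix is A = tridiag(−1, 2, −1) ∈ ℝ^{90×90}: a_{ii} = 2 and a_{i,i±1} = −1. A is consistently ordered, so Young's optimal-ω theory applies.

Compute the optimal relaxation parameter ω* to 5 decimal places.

ω* = 1.93327

½·tridiag(1,0,1) at n=90: λ_k = cos(kπ/91); max |λ| at k=1 ⇒ ρ_J = cos(π/91) ≈ 0.99940.
1 − cos²(π/91) = sin²(π/91) ⇒ √(1−ρ_J²) = sin(π/91) = 0.034516.
ω* = 2 / (1 + 0.034516) = 2 / 1.034516 ≈ 1.93327.
[ρ_SOR] ω* − 1 = 0.93327.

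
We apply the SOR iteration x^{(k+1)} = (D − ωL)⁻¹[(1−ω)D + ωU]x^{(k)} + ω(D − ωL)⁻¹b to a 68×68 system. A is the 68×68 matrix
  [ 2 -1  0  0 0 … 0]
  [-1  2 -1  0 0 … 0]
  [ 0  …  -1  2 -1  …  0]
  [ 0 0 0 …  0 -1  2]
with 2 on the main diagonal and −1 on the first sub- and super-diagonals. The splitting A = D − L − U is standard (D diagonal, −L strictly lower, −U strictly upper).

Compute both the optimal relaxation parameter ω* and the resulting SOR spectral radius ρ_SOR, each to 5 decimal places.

ω* = 1.91293, ρ_SOR = 0.91293

[ρ_J] n=68: ρ(B_J) = cos(π/(n+1)) = cos(π/69) = 0.99896.
root = sin(π/69) = 0.045515  (since 1−cos² = sin²).
Then 2/(1+√(1−ρ_J²)) = 2/(1+0.045515); ω* = 2/1.045515 = 1.91293.
ρ_SOR = ω* − 1 ≈ 0.91293.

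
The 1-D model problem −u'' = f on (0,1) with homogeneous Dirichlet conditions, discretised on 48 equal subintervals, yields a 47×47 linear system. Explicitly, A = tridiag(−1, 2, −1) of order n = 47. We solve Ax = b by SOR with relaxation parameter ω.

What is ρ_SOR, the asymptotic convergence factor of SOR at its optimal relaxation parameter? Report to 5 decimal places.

B_J for the 47×47 system has eigenvalues cos(kπ/48); ρ_J = cos(π/48) = 0.99786.
√(1−ρ_J²) simplifies to sin(π/48) = 0.065403.
[ω*] 2 ÷ (1 + 0.065403) = 2 ÷ 1.065403 = 1.87722.
[ρ_SOR] ω* − 1 = 0.87722.

ρ_SOR = 0.87722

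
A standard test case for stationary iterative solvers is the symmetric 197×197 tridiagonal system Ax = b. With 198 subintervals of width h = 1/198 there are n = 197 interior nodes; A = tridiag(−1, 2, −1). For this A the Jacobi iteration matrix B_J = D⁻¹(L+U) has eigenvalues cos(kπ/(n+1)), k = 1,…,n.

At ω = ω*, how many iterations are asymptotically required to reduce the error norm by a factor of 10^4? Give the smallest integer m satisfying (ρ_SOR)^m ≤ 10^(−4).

m = 291

spectrum of D⁻¹(L+U) = {cos(kπ/198) : 1≤k≤197}; ρ_J = cos(π/198) = 0.9998741.
root = sin(π/198) = 0.0158660  (since 1−cos² = sin²).
Young: ω* = 2/(1+√(1−ρ_J²)) = 2/(1+0.0158660) = 2/1.0158660 = 1.9687636.
Hence ρ(B_{ω*}) = 1.9687636 − 1 = 0.9687636.
ρ_SOR^m ≤ 10^(−4) ⇔ m ≥ 4·ln10/(−ln 0.9687636) = 9.21034/0.0317347 = 290.229; m = ⌈290.229⌉ = 291.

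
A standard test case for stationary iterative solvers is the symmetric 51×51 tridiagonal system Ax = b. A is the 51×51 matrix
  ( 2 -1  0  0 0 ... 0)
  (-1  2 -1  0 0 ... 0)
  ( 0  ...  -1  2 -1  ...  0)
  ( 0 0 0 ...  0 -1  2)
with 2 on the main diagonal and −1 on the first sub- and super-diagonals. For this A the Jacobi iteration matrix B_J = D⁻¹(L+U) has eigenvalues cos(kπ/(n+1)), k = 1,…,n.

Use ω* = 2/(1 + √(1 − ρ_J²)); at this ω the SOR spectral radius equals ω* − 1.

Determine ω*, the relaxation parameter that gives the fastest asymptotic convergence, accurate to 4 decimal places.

ω* = 1.8861

½·tridiag(1,0,1) at n=51: λ_k = cos(kπ/52); max |λ| at k=1 ⇒ ρ_J = cos(π/52) ≈ 0.9982.
√(1−ρ_J²) simplifies to sin(π/52) = 0.06038.
So ω* = 2/1.06038 = 1.8861 (Young).
At ω = 1.8861 every |λ(B_ω)| = ω−1, so ρ_SOR = 0.8861.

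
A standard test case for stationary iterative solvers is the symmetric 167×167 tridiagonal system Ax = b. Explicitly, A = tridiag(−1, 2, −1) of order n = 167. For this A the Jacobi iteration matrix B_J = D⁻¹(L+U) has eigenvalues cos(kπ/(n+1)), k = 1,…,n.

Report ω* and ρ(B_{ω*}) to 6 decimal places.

ω* = 1.963289, ρ_SOR = 0.963289

½·tridiag(1,0,1) at n=167: λ_k = cos(kπ/168); max |λ| at k=1 ⇒ ρ_J = cos(π/168) ≈ 0.999825.
√(1 − cos²(π/168)) = sin(π/168) ≈ 0.0186989.
ω* = 2/(1+0.0186989) = 1.963289
ρ_SOR = ω* − 1 = 1.963289 − 1 = 0.963289.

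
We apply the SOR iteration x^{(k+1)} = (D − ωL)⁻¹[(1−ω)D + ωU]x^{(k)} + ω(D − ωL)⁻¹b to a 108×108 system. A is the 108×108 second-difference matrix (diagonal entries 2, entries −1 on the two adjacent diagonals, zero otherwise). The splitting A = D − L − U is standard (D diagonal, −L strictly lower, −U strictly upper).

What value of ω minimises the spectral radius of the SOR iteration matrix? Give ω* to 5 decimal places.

With n=108, ρ(Jacobi) = cos(π/109) = 0.99958.
root = sin(π/109) = 0.028818  (since 1−cos² = sin²).
ω* = 2 / (1 + 0.028818) = 2 / 1.028818 ≈ 1.94398.
Hence ρ(B_{ω*}) = 1.94398 − 1 = 0.94398.

ω* = 1.94398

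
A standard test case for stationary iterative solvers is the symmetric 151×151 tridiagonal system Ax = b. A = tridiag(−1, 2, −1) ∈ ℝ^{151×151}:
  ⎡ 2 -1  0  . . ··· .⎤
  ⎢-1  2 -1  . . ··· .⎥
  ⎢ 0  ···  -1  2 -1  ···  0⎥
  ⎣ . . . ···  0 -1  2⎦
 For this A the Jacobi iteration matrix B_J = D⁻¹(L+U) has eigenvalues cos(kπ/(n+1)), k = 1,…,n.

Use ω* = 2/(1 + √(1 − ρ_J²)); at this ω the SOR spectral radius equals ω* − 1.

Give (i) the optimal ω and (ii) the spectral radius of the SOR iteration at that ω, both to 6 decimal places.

With n=151, ρ(Jacobi) = cos(π/152) = 0.999786.
√(1−ρ_J²) simplifies to sin(π/152) = 0.0206669.
ω* = 2/(1 + 0.0206669) = 2/1.0206669 = 1.959503.
ρ(B_{ω*}) = ω*−1 = 0.959503

ω* = 1.959503, ρ_SOR = 0.959503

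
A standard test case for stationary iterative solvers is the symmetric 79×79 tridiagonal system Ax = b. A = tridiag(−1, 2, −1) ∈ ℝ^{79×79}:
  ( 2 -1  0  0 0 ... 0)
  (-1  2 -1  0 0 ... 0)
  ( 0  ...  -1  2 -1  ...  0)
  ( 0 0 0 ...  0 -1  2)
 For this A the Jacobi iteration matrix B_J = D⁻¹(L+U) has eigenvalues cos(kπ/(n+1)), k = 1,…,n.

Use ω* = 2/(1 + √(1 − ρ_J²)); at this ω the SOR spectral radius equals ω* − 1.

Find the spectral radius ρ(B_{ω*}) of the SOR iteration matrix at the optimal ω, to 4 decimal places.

With n=79, ρ(Jacobi) = cos(π/80) = 0.9992.
√(1−ρ_J²) simplifies to sin(π/80) = 0.03926.
ω* = 2/(1 + 0.03926) = 2/1.03926 = 1.9244.
At ω = 1.9244 every |λ(B_ω)| = ω−1, so ρ_SOR = 0.9244.

ρ_SOR = 0.9244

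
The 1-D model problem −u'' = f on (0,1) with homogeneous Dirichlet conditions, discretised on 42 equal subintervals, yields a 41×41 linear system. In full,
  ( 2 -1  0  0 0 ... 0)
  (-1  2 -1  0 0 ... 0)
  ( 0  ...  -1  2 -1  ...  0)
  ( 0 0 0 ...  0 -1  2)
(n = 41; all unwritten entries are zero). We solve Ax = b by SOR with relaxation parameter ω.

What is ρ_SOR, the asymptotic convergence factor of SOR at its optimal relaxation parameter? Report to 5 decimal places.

ρ_J = max_k |cos(kπ/42)| = cos(π/42) = 0.99720
1 − cos²(π/42) = sin²(π/42) ⇒ √(1−ρ_J²) = sin(π/42) = 0.074730.
ω* = 2/(1+0.074730) = 1.86093
ρ_SOR = ω* − 1 ≈ 0.86093.

ρ_SOR = 0.86093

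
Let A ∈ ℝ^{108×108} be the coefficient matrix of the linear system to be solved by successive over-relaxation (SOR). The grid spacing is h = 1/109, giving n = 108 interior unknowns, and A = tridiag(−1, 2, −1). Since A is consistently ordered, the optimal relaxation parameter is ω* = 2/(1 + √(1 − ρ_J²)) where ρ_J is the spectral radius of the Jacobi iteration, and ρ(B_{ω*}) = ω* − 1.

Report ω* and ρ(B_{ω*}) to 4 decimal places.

ω* = 1.9440, ρ_SOR = 0.9440

n=108: λ(B_J) = 1 − λ(A)/2 = cos(kπ/109); k=1 gives ρ_J = 0.9996.
√(1 − cos²(π/109)) = sin(π/109) ≈ 0.02882.
ω* = 2 / (1 + 0.02882) = 2 / 1.02882 ≈ 1.9440.
ρ_SOR = ω* − 1 ≈ 0.9440.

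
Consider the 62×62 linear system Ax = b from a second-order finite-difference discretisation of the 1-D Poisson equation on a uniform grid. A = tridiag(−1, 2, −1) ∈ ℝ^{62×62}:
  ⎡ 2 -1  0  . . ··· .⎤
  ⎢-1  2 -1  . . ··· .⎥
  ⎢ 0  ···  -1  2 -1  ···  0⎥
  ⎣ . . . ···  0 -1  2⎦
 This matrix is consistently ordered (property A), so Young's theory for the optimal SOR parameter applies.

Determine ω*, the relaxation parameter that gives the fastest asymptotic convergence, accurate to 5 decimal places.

½·tridiag(1,0,1) at n=62: λ_k = cos(kπ/63); max |λ| at k=1 ⇒ ρ_J = cos(π/63) ≈ 0.99876.
root = sin(π/63) = 0.049846  (since 1−cos² = sin²).
Young: ω* = 2/(1+√(1−ρ_J²)) = 2/(1+0.049846) = 2/1.049846 = 1.90504.
ρ(B_{ω*}) = ω*−1 = 0.90504

ω* = 1.90504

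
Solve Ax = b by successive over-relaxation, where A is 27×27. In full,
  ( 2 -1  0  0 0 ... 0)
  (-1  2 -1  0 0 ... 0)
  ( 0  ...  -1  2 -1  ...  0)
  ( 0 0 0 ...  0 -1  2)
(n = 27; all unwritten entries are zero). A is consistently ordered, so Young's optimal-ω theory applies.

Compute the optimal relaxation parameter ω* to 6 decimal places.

ω* = 1.798619

B_J for the 27×27 system has eigenvalues cos(kπ/28); ρ_J = cos(π/28) = 0.993712.
1 − cos²(π/28) = sin²(π/28) ⇒ √(1−ρ_J²) = sin(π/28) = 0.1119645.
ω* = 2 / (1 + 0.1119645) = 2 / 1.1119645 ≈ 1.798619.
Hence ρ(B_{ω*}) = 1.798619 − 1 = 0.798619.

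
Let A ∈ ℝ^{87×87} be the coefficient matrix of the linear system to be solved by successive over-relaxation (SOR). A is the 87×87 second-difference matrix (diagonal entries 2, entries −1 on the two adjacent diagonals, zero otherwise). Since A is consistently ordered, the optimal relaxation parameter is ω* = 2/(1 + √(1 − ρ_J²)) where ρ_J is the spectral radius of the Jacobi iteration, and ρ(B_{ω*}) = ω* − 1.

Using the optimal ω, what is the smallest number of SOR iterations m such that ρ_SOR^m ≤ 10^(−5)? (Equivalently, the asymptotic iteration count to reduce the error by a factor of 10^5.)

With n=87, ρ(Jacobi) = cos(π/88) = 0.9993628.
√(1−ρ_J²) = |sin(π/88)| = 0.0356923
Then 2/(1+√(1−ρ_J²)) = 2/(1+0.0356923); ω* = 2/1.0356923 = 1.9310755.
ρ(B_{ω*}) = ω*−1 = 0.9310755
ρ_SOR^m ≤ 10^(−5) ⇔ m ≥ 5·ln10/(−ln 0.9310755) = 11.5129/0.0714149 = 161.211; m = ⌈161.211⌉ = 162.

m = 162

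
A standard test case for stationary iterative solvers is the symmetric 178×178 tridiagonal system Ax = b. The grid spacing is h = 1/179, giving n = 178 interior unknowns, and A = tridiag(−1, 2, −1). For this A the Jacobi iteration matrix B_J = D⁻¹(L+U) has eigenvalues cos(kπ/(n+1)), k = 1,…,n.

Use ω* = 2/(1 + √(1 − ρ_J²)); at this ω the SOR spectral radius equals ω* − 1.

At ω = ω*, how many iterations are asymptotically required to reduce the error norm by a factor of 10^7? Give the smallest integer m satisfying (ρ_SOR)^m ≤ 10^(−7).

m = 460

[ρ_J] n=178: ρ(B_J) = cos(π/(n+1)) = cos(π/179) = 0.9998460.
1 − cos²(π/179) = sin²(π/179) ⇒ √(1−ρ_J²) = sin(π/179) = 0.0175499.
ω* = 2/(1 + 0.0175499) = 2/1.0175499 = 1.9655056.
ρ_SOR = ω* − 1 ≈ 0.9655056.
Need (0.9655056)^m ≤ 10^(−7): m ≥ 7·ln10/|ln 0.9655056| = 16.1181/0.0351034 = 459.161 ⇒ m = 460.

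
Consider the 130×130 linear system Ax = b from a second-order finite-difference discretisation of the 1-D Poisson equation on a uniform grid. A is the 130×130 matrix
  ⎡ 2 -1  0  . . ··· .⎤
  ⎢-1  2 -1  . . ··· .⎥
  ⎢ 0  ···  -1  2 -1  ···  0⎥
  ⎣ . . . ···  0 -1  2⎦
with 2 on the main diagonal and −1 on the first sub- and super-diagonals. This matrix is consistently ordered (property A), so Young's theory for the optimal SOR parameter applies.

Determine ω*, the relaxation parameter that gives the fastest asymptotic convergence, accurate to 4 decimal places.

ω* = 1.9532

[ρ_J] n=130: ρ(B_J) = cos(π/(n+1)) = cos(π/131) = 0.9997.
√(1 − cos²(π/131)) = sin(π/131) ≈ 0.02398.
Then 2/(1+√(1−ρ_J²)) = 2/(1+0.02398); ω* = 2/1.02398 = 1.9532.
and ρ(B_{ω*}) = 1.9532 − 1 = 0.9532.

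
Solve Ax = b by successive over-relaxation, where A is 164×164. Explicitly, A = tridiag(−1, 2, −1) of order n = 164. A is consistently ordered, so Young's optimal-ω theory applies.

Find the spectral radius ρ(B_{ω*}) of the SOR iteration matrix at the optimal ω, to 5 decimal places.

ρ_SOR = 0.96263

½·tridiag(1,0,1) at n=164: λ_k = cos(kπ/165); max |λ| at k=1 ⇒ ρ_J = cos(π/165) ≈ 0.99982.
1 − cos²(π/165) = sin²(π/165) ⇒ √(1−ρ_J²) = sin(π/165) = 0.019039.
[ω*] 2 ÷ (1 + 0.019039) = 2 ÷ 1.019039 = 1.96263.
[ρ_SOR] ω* − 1 = 0.96263.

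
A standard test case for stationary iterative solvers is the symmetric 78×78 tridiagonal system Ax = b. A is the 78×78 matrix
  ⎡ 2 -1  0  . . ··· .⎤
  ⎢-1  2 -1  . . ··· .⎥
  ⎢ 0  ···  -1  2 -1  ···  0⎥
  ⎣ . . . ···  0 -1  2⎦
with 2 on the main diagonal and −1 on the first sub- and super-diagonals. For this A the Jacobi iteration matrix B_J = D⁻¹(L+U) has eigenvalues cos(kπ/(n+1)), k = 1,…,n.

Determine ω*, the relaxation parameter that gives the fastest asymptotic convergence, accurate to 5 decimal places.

ω* = 1.92353

spectrum of D⁻¹(L+U) = {cos(kπ/79) : 1≤k≤78}; ρ_J = cos(π/79) = 0.99921.
1 − cos²(π/79) = sin²(π/79) ⇒ √(1−ρ_J²) = sin(π/79) = 0.039757.
ω* = 2 / (1 + 0.039757) = 2 / 1.039757 ≈ 1.92353.
[ρ_SOR] ω* − 1 = 0.92353.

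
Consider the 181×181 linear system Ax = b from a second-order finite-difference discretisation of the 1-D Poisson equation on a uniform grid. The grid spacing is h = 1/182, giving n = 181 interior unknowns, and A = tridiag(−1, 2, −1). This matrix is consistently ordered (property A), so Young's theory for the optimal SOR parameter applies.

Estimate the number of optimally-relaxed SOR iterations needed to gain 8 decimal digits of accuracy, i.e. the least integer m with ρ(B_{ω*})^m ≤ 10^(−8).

spectrum of D⁻¹(L+U) = {cos(kπ/182) : 1≤k≤181}; ρ_J = cos(π/182) = 0.9998510.
√(1 − cos²(π/182)) = sin(π/182) ≈ 0.0172606.
[ω*] 2 ÷ (1 + 0.0172606) = 2 ÷ 1.0172606 = 1.9660645.
[ρ_SOR] ω* − 1 = 0.9660645.
Need (0.9660645)^m ≤ 10^(−8): m ≥ 8·ln10/|ln 0.9660645| = 18.4207/0.0345247 = 533.551 ⇒ m = 534.

m = 534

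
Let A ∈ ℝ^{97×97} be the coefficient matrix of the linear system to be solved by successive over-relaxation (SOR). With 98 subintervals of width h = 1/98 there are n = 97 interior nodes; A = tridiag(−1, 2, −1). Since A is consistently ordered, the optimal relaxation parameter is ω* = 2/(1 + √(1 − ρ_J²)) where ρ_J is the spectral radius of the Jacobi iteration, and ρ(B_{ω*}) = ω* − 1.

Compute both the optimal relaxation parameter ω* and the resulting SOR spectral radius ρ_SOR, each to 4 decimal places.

B_J for the 97×97 system has eigenvalues cos(kπ/98); ρ_J = cos(π/98) = 0.9995.
√(1−ρ_J²) = |sin(π/98)| = 0.03205
ω* = 2/(1 + 0.03205) = 2/1.03205 = 1.9379.
and ρ(B_{ω*}) = 1.9379 − 1 = 0.9379.

ω* = 1.9379, ρ_SOR = 0.9379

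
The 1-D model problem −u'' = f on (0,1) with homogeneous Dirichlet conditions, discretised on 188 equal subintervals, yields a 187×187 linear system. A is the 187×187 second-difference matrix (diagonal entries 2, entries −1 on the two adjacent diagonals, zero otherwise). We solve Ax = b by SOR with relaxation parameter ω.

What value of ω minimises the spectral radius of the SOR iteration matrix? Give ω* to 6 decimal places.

With n=187, ρ(Jacobi) = cos(π/188) = 0.999860.
√(1−ρ_J²) = |sin(π/188)| = 0.0167098
Then 2/(1+√(1−ρ_J²)) = 2/(1+0.0167098); ω* = 2/1.0167098 = 1.967130.
ρ(B_{ω*}) = ω*−1 = 0.967130

ω* = 1.967130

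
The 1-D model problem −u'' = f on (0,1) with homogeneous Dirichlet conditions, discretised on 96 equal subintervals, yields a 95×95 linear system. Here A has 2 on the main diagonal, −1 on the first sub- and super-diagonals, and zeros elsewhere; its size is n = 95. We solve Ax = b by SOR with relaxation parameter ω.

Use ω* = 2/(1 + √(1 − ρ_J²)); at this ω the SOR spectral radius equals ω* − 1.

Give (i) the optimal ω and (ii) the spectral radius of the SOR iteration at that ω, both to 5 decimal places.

½·tridiag(1,0,1) at n=95: λ_k = cos(kπ/96); max |λ| at k=1 ⇒ ρ_J = cos(π/96) ≈ 0.99946.
√(1−ρ_J²) = |sin(π/96)| = 0.032719
So ω* = 2/1.032719 = 1.93664 (Young).
ρ(B_{ω*}) = ω*−1 = 0.93664

ω* = 1.93664, ρ_SOR = 0.93664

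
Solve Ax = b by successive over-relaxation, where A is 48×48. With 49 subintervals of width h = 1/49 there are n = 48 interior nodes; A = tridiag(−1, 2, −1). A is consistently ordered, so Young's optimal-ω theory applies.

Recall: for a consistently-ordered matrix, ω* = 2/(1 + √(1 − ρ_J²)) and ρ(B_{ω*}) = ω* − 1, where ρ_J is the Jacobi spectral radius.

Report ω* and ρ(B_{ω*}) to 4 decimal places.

spectrum of D⁻¹(L+U) = {cos(kπ/49) : 1≤k≤48}; ρ_J = cos(π/49) = 0.9979.
√(1−ρ_J²) simplifies to sin(π/49) = 0.06407.
ω* = 2 / (1 + 0.06407) = 2 / 1.06407 ≈ 1.8796.
ρ(B_{ω*}) = ω*−1 = 0.8796

ω* = 1.8796, ρ_SOR = 0.8796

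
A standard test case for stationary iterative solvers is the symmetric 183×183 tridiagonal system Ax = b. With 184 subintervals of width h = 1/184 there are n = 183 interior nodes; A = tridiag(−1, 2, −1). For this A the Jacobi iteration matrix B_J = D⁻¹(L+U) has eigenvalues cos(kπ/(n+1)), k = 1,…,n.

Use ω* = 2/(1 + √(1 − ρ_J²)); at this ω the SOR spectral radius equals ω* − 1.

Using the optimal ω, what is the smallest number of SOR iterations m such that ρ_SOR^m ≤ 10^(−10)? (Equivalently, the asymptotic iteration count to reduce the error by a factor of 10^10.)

m = 675

½·tridiag(1,0,1) at n=183: λ_k = cos(kπ/184); max |λ| at k=1 ⇒ ρ_J = cos(π/184) ≈ 0.9998542.
√(1−ρ_J²) simplifies to sin(π/184) = 0.0170730.
[ω*] 2 ÷ (1 + 0.0170730) = 2 ÷ 1.0170730 = 1.9664272.
ρ_SOR = ω* − 1 ≈ 0.9664272.
(0.9664272)^m ≤ 10^{−10}  ⇒  m·ln(0.9664272) ≤ −10·ln10  ⇒  m ≥ 674.272  ⇒  m = 675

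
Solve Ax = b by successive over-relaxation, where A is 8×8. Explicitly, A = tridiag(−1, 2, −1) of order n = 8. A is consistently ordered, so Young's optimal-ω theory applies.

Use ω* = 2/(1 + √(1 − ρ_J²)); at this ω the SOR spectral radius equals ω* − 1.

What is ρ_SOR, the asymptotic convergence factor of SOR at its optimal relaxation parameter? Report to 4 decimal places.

ρ_SOR = 0.4903

ρ_J = max_k |cos(kπ/9)| = cos(π/9) = 0.9397
root = sin(π/9) = 0.34202  (since 1−cos² = sin²).
[ω*] 2 ÷ (1 + 0.34202) = 2 ÷ 1.34202 = 1.4903.
At ω = 1.4903 every |λ(B_ω)| = ω−1, so ρ_SOR = 0.4903.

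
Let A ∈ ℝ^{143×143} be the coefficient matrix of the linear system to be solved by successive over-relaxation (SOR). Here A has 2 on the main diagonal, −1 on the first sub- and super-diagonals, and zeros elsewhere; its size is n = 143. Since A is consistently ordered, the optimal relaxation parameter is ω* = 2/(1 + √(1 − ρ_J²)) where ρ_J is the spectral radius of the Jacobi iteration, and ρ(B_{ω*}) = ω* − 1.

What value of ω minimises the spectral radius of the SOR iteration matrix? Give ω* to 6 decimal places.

n=143: λ(B_J) = 1 − λ(A)/2 = cos(kπ/144); k=1 gives ρ_J = 0.999762.
√(1−ρ_J²) = |sin(π/144)| = 0.0218149
Young: ω* = 2/(1+√(1−ρ_J²)) = 2/(1+0.0218149) = 2/1.0218149 = 1.957302.
Hence ρ(B_{ω*}) = 1.957302 − 1 = 0.957302.

ω* = 1.957302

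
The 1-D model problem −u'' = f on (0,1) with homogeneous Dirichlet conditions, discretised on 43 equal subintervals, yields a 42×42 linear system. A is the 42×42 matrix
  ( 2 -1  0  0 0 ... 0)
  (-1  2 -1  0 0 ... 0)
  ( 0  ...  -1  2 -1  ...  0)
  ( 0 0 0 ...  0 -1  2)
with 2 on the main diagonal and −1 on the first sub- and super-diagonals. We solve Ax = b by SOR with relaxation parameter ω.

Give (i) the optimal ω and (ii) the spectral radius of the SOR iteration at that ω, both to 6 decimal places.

With n=42, ρ(Jacobi) = cos(π/43) = 0.997332.
root = sin(π/43) = 0.0729953  (since 1−cos² = sin²).
Young: ω* = 2/(1+√(1−ρ_J²)) = 2/(1+0.0729953) = 2/1.0729953 = 1.863941.
ρ_SOR = ω* − 1 ≈ 0.863941.

ω* = 1.863941, ρ_SOR = 0.863941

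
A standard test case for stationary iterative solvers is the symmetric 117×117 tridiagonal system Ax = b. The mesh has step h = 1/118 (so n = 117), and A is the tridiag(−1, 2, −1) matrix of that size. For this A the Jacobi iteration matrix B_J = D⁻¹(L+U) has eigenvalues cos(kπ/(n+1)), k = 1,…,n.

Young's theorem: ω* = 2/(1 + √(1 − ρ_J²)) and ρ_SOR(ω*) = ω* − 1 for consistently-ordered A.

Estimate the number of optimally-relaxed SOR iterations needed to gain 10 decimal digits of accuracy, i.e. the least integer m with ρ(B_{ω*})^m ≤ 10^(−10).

spectrum of D⁻¹(L+U) = {cos(kπ/118) : 1≤k≤117}; ρ_J = cos(π/118) = 0.9996456.
√(1−ρ_J²) simplifies to sin(π/118) = 0.0266205.
ω* = 2/(1+0.0266205) = 1.9481396
Hence ρ(B_{ω*}) = 1.9481396 − 1 = 0.9481396.
(0.9481396)^m ≤ 10^{−10}  ⇒  m·ln(0.9481396) ≤ −10·ln10  ⇒  m ≥ 432.383  ⇒  m = 433

m = 433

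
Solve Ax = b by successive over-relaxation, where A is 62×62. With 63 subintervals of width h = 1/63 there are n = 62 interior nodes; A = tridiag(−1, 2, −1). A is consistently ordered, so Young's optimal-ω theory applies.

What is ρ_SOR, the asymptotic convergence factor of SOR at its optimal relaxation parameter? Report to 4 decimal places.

ρ_SOR = 0.9050

[ρ_J] n=62: ρ(B_J) = cos(π/(n+1)) = cos(π/63) = 0.9988.
1 − cos²(π/63) = sin²(π/63) ⇒ √(1−ρ_J²) = sin(π/63) = 0.04985.
Young: ω* = 2/(1+√(1−ρ_J²)) = 2/(1+0.04985) = 2/1.04985 = 1.9050.
ρ_SOR = ω* − 1 ≈ 0.9050.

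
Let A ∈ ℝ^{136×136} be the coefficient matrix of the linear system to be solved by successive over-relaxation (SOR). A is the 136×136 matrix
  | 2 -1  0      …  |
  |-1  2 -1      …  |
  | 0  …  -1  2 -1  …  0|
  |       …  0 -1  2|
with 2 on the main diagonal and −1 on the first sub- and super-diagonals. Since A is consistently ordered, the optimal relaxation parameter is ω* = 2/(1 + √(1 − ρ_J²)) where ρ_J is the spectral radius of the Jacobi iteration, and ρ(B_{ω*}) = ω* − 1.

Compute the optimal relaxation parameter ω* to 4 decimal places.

ω* = 1.9552

ρ_J = max_k |cos(kπ/137)| = cos(π/137) = 0.9997
√(1−ρ_J²) simplifies to sin(π/137) = 0.02293.
[ω*] 2 ÷ (1 + 0.02293) = 2 ÷ 1.02293 = 1.9552.
ρ_SOR = ω* − 1 = 1.9552 − 1 = 0.9552.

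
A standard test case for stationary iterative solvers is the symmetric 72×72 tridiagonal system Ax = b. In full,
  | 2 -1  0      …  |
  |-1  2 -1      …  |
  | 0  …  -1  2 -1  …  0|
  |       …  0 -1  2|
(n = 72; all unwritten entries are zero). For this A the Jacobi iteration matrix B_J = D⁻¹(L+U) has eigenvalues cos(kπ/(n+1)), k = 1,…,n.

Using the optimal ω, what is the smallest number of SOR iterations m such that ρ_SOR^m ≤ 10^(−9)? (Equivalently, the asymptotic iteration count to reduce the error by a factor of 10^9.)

m = 241

B_J for the 72×72 system has eigenvalues cos(kπ/73); ρ_J = cos(π/73) = 0.9990741.
1 − cos²(π/73) = sin²(π/73) ⇒ √(1−ρ_J²) = sin(π/73) = 0.0430222.
So ω* = 2/1.0430222 = 1.9175047 (Young).
Hence ρ(B_{ω*}) = 1.9175047 − 1 = 0.9175047.
(0.9175047)^m ≤ 10^{−9}  ⇒  m·ln(0.9175047) ≤ −9·ln10  ⇒  m ≥ 240.695  ⇒  m = 241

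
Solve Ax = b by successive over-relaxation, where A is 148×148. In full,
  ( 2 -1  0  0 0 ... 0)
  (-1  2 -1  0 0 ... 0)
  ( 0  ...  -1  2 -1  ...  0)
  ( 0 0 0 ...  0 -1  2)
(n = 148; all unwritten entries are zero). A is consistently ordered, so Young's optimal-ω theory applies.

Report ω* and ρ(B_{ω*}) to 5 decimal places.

[ρ_J] n=148: ρ(B_J) = cos(π/(n+1)) = cos(π/149) = 0.99978.
√(1−ρ_J²) simplifies to sin(π/149) = 0.021083.
ω* = 2 / (1 + 0.021083) = 2 / 1.021083 ≈ 1.95870.
[ρ_SOR] ω* − 1 = 0.95870.

ω* = 1.95870, ρ_SOR = 0.95870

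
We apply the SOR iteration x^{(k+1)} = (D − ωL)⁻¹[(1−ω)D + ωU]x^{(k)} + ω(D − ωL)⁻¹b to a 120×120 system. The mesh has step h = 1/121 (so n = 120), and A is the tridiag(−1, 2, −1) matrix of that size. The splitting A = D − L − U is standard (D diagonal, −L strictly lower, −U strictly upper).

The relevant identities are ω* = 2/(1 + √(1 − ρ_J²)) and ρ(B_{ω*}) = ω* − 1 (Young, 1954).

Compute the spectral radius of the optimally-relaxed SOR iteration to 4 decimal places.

ρ_SOR = 0.9494

ρ_J = max_k |cos(kπ/121)| = cos(π/121) = 0.9997
1 − cos²(π/121) = sin²(π/121) ⇒ √(1−ρ_J²) = sin(π/121) = 0.02596.
Then 2/(1+√(1−ρ_J²)) = 2/(1+0.02596); ω* = 2/1.02596 = 1.9494.
[ρ_SOR] ω* − 1 = 0.9494.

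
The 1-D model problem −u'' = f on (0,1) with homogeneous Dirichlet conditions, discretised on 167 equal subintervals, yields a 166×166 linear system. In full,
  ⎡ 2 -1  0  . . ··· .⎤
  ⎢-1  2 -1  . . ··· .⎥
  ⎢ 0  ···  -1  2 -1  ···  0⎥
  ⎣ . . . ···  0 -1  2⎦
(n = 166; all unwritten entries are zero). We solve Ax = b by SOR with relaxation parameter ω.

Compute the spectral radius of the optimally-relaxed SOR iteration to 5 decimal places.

ρ_SOR = 0.96307

B_J for the 166×166 system has eigenvalues cos(kπ/167); ρ_J = cos(π/167) = 0.99982.
root = sin(π/167) = 0.018811  (since 1−cos² = sin²).
[ω*] 2 ÷ (1 + 0.018811) = 2 ÷ 1.018811 = 1.96307.
ρ_SOR = ω* − 1 = 1.96307 − 1 = 0.96307.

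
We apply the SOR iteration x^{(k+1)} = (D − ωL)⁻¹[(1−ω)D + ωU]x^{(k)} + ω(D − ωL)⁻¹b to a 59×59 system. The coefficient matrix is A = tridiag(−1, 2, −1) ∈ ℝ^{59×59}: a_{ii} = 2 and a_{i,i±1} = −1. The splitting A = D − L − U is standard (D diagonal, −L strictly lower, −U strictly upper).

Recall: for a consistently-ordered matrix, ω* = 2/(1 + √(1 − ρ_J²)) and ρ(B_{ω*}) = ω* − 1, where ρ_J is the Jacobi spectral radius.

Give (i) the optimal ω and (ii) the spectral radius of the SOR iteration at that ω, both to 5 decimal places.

n=59: λ(B_J) = 1 − λ(A)/2 = cos(kπ/60); k=1 gives ρ_J = 0.99863.
root = sin(π/60) = 0.052336  (since 1−cos² = sin²).
ω* = 2/(1 + 0.052336) = 2/1.052336 = 1.90053.
[ρ_SOR] ω* − 1 = 0.90053.

ω* = 1.90053, ρ_SOR = 0.90053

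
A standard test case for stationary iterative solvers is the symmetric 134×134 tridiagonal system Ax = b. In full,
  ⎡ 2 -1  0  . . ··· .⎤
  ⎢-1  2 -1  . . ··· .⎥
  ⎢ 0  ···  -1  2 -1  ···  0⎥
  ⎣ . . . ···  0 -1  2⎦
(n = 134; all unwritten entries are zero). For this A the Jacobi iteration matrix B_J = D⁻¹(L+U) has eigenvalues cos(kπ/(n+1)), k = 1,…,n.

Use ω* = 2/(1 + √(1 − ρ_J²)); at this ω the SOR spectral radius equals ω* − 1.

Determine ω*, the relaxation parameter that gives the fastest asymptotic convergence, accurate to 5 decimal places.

ω* = 1.95452

n=134: λ(B_J) = 1 − λ(A)/2 = cos(kπ/135); k=1 gives ρ_J = 0.99973.
1 − cos²(π/135) = sin²(π/135) ⇒ √(1−ρ_J²) = sin(π/135) = 0.023269.
So ω* = 2/1.023269 = 1.95452 (Young).
At ω = 1.95452 every |λ(B_ω)| = ω−1, so ρ_SOR = 0.95452.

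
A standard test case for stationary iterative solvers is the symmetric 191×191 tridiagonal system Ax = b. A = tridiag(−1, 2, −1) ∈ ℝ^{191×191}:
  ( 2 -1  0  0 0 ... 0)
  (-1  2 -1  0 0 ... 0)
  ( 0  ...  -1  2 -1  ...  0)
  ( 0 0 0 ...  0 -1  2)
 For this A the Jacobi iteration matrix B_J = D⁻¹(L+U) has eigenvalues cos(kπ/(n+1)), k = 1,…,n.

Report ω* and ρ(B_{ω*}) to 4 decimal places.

ω* = 1.9678, ρ_SOR = 0.9678

½·tridiag(1,0,1) at n=191: λ_k = cos(kπ/192); max |λ| at k=1 ⇒ ρ_J = cos(π/192) ≈ 0.9999.
√(1−ρ_J²) = |sin(π/192)| = 0.01636
Then 2/(1+√(1−ρ_J²)) = 2/(1+0.01636); ω* = 2/1.01636 = 1.9678.
ρ_SOR = ω* − 1 = 1.9678 − 1 = 0.9678.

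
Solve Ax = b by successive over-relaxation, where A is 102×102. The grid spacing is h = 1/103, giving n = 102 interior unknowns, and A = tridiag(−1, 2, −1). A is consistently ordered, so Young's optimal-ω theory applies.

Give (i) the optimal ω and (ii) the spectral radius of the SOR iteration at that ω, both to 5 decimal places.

B_J for the 102×102 system has eigenvalues cos(kπ/103); ρ_J = cos(π/103) = 0.99953.
√(1−ρ_J²) simplifies to sin(π/103) = 0.030496.
ω* = 2/(1+0.030496) = 1.94081
[ρ_SOR] ω* − 1 = 0.94081.

ω* = 1.94081, ρ_SOR = 0.94081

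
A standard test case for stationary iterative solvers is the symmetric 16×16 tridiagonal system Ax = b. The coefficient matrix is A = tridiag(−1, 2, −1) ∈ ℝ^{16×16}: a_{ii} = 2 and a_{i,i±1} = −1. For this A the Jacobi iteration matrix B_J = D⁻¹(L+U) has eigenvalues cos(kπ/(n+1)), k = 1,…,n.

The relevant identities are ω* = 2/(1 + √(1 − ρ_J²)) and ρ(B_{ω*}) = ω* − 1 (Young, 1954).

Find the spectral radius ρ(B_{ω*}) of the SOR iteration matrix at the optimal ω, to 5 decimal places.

ρ_SOR = 0.68955

n=16: λ(B_J) = 1 − λ(A)/2 = cos(kπ/17); k=1 gives ρ_J = 0.98297.
√(1−ρ_J²) = |sin(π/17)| = 0.183750
ω* = 2/(1 + 0.183750) = 2/1.183750 = 1.68955.
ρ_SOR = ω* − 1 ≈ 0.68955.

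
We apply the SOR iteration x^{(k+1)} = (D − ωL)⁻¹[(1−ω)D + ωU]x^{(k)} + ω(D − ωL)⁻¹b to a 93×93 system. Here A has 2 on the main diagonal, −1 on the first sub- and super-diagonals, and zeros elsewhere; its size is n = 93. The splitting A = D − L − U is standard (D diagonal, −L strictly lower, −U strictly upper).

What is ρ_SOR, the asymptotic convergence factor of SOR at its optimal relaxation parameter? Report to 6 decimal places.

ρ_J = max_k |cos(kπ/94)| = cos(π/94) = 0.999442
√(1−ρ_J²) = |sin(π/94)| = 0.0334150
[ω*] 2 ÷ (1 + 0.0334150) = 2 ÷ 1.0334150 = 1.935331.
[ρ_SOR] ω* − 1 = 0.935331.

ρ_SOR = 0.935331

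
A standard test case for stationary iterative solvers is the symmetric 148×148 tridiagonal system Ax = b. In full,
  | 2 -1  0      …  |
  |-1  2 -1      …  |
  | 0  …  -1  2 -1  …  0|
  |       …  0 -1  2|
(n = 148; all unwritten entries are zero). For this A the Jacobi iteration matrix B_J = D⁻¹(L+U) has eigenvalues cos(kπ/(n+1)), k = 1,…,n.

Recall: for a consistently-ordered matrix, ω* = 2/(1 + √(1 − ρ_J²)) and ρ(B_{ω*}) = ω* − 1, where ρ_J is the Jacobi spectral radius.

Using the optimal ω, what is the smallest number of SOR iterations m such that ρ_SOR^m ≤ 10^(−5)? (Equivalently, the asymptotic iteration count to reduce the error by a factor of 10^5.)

m = 273

B_J for the 148×148 system has eigenvalues cos(kπ/149); ρ_J = cos(π/149) = 0.9997777.
√(1 − cos²(π/149)) = sin(π/149) ≈ 0.0210830.
[ω*] 2 ÷ (1 + 0.0210830) = 2 ÷ 1.0210830 = 1.9587046.
ρ(B_{ω*}) = ω*−1 = 0.9587046
ρ_SOR^m ≤ 10^(−5) ⇔ m ≥ 5·ln10/(−ln 0.9587046) = 11.5129/0.0421723 = 272.997; m = ⌈272.997⌉ = 273.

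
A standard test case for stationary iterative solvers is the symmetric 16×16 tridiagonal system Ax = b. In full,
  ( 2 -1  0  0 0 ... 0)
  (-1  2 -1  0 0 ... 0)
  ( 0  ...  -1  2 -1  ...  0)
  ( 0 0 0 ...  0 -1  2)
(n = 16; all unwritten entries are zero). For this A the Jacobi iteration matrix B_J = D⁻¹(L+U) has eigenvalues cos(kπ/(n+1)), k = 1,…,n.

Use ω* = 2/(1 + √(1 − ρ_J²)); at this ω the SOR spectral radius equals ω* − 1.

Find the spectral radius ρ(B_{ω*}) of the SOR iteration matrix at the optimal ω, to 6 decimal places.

ρ_J = max_k |cos(kπ/17)| = cos(π/17) = 0.982973
1 − cos²(π/17) = sin²(π/17) ⇒ √(1−ρ_J²) = sin(π/17) = 0.1837495.
Young: ω* = 2/(1+√(1−ρ_J²)) = 2/(1+0.1837495) = 2/1.1837495 = 1.689547.
[ρ_SOR] ω* − 1 = 0.689547.

ρ_SOR = 0.689547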